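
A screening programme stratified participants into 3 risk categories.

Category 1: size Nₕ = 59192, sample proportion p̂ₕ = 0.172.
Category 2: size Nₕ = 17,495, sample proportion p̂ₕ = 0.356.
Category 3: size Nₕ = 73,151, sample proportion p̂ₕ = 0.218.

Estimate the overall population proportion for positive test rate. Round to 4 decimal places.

Wₕ = Nₕ/N with N = 149838: 0.3950, 0.1168, 0.4882.
p̂_st = 0.3950·0.172 + 0.1168·0.356 + 0.4882·0.218 ≈ 0.215941... → 0.2159.

0.2159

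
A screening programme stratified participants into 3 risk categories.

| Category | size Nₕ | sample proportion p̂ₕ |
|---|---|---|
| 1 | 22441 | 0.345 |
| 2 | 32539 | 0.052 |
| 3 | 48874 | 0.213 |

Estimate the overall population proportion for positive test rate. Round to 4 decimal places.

0.1911

Wₕ = Nₕ/N with N = 103854: 0.2161, 0.3133, 0.4706.
p̂_st = 0.2161·0.345 + 0.3133·0.052 + 0.4706·0.213 ≈ 0.191079... → 0.1911.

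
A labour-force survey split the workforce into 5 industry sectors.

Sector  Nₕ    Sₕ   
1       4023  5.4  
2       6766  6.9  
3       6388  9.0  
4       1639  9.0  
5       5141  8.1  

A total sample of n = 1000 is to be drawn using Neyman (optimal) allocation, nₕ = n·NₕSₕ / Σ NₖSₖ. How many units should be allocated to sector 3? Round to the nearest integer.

1: NₕSₕ = 4023·5.4 = 21724.2
2: NₕSₕ = 6766·6.9 = 46685.4
3: NₕSₕ = 6388·9.0 = 57492
4: NₕSₕ = 1639·9.0 = 14751
5: NₕSₕ = 5141·8.1 = 41642.1
Σ NₕSₕ = 182294.7.
n_3 = 1000·57492/182294.7 = 315.379... → 315.

315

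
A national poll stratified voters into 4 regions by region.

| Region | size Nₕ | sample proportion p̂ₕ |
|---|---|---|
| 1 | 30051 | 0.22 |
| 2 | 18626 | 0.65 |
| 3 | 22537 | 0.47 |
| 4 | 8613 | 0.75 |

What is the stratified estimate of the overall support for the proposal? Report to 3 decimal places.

N = 30051 + 18626 + 22537 + 8613 = 79827.
Overall proportion = Σ (Nₕ/N)·p̂ₕ.
Σ Nₕp̂ₕ = 6611.22 + 12106.9 + 10592.39 + 6459.75 = 35770.26.
35770.26 / 79827 = 0.44810... → 0.448.

0.448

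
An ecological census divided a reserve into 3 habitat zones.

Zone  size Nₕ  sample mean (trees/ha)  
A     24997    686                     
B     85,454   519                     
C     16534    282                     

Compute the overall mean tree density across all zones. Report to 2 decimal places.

521.02

N = 126985; weights Wₕ = Nₕ/N = (0.1969, 0.6729, 0.1302).
x̄_st = Σ Wₕ·x̄ₕ = 0.1969·686 + 0.6729·519 + 0.1302·282 ≈ 521.0155...
→ 521.02.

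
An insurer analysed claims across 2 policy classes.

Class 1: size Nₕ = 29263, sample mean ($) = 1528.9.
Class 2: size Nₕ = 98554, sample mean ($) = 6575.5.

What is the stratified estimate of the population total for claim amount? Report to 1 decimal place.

1: 29263·1528.9 = 44740200.7
2: 98554·6575.5 = 648041827
τ̂ = Σ Nₕx̄ₕ = 692782027.7.

692782027.7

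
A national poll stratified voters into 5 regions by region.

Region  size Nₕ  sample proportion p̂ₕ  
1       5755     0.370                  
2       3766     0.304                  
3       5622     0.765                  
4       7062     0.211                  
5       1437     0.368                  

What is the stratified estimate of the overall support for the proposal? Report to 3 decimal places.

N = 5755 + 3766 + 5622 + 7062 + 1437 = 23642.
Overall proportion = Σ (Nₕ/N)·p̂ₕ.
Σ Nₕp̂ₕ = 2129.35 + 1144.864 + 4300.83 + 1490.082 + 528.816 = 9593.942.
9593.942 / 23642 = 0.40580... → 0.406.

0.406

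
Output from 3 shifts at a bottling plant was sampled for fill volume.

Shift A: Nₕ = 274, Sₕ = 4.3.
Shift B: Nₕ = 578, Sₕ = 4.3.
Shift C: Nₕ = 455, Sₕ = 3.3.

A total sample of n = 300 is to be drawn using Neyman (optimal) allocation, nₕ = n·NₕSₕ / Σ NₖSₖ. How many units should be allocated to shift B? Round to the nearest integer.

144

Σ NₕSₕ = 274·4.3 + 578·4.3 + 455·3.3 = 5165.1.
Share for B: 2485.4/5165.1 = 0.48119.
n_B = 300 × 0.48119 = 144.357... → 144.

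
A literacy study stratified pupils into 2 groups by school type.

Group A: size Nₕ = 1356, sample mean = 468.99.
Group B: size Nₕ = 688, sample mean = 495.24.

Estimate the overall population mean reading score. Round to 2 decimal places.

N = 1356 + 688 = 2044.
The stratified mean weights each stratum mean by its population share Nₕ/N.
Σ Nₕx̄ₕ = 1356·468.99 + 688·495.24 = 635950.44 + 340725.12 = 976675.56.
Divide by N: 976675.56 / 2044 = 477.8256... → 477.83.

477.83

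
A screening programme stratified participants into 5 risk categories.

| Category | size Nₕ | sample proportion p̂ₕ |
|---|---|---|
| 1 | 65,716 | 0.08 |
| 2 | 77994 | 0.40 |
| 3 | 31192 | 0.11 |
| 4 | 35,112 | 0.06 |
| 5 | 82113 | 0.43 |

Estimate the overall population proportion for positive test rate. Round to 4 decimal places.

Wₕ = Nₕ/N with N = 292127: 0.2250, 0.2670, 0.1068, 0.1202, 0.2811.
p̂_st = 0.2250·0.08 + 0.2670·0.40 + 0.1068·0.11 + 0.1202·0.06 + 0.2811·0.43 ≈ 0.264615... → 0.2646.

0.2646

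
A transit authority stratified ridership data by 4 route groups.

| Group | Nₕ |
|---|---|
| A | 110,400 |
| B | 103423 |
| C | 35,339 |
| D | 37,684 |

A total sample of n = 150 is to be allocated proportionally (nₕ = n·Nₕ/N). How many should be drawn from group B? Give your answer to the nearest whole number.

N = 110400 + 103423 + 35339 + 37684 = 286846.
n_B = 150·103423/286846 = 54.083... → 54.

54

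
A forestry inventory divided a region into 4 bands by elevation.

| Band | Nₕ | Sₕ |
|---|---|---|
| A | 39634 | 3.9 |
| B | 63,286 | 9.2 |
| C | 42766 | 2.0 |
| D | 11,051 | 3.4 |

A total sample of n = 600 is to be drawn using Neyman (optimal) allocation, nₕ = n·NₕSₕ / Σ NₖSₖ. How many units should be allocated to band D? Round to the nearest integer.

26

A: NₕSₕ = 39634·3.9 = 154572.6
B: NₕSₕ = 63286·9.2 = 582231.2
C: NₕSₕ = 42766·2.0 = 85532
D: NₕSₕ = 11051·3.4 = 37573.4
Σ NₕSₕ = 859909.2.
n_D = 600·37573.4/859909.2 = 26.217... → 26.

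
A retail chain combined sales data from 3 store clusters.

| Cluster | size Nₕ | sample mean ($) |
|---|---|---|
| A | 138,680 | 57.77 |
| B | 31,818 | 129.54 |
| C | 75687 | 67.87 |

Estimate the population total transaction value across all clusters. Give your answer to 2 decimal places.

Estimate total by summing Nₕ·x̄ₕ over strata.
138680·57.77 + 31818·129.54 + 75687·67.87 = 8011543.6 + 4121703.72 + 5136876.69 = 17270124.01.

17270124.01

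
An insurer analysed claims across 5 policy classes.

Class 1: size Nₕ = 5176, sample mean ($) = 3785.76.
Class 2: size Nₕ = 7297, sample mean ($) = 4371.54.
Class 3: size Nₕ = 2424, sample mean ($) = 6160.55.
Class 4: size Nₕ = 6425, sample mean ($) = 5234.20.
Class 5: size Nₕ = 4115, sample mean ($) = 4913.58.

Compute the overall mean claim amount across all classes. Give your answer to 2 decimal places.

4728.41

x̄_st = (Σ Nₕx̄ₕ) / (Σ Nₕ) = (5176·3785.76 + 7297·4371.54 + 2424·6160.55 + 6425·5234.20 + 4115·4913.58) / 25437
= 120276511.04 / 25437 = 4728.4079... → 4728.41.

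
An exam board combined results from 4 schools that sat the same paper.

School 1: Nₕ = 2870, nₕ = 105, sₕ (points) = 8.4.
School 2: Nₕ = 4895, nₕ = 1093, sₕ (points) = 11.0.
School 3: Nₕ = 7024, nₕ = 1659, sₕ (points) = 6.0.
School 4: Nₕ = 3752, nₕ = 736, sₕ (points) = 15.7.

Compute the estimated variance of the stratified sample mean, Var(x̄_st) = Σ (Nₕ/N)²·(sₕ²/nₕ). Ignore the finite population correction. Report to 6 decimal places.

0.040647

N = 18541. Term for each stratum: Wₕ²sₕ²/nₕ.
Var(x̄_st) = 0.016101516 + 0.007716215 + 0.003114288 + 0.013714527 = 0.040646546 → 0.040647.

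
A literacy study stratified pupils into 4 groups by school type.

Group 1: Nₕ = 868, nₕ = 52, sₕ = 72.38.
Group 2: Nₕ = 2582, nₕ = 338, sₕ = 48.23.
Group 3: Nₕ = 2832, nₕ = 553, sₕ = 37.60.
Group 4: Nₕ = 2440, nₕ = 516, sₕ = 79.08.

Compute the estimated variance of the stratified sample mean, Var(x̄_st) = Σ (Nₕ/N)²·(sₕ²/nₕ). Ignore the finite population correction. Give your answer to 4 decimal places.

N = 8722. Term for each stratum: Wₕ²sₕ²/nₕ.
Var(x̄_st) = 0.9977945 + 0.6031122 + 0.2695286 + 0.9484864 = 2.8189217 → 2.8189.

2.8189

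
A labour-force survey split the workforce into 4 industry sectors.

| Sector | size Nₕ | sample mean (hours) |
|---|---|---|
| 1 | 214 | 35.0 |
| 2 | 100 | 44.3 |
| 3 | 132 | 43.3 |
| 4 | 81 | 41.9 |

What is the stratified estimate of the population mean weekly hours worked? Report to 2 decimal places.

39.90

N = 527; weights Wₕ = Nₕ/N = (0.4061, 0.1898, 0.2505, 0.1537).
x̄_st = Σ Wₕ·x̄ₕ = 0.4061·35.0 + 0.1898·44.3 + 0.2505·43.3 + 0.1537·41.9 ≈ 39.9042...
→ 39.90.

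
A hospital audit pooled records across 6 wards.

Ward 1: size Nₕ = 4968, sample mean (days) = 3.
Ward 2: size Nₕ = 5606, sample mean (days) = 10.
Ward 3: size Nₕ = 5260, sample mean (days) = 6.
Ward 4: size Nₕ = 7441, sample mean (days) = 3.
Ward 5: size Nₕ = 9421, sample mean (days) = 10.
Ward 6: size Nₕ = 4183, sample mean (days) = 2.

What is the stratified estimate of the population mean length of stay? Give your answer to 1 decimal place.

6.2

N = 4968 + 5606 + 5260 + 7441 + 9421 + 4183 = 36879.
Weight each subgroup mean by Nₕ/N and sum.
Σ Nₕx̄ₕ = 4968·3 + 5606·10 + 5260·6 + 7441·3 + 9421·10 + 4183·2 = 14904 + 56060 + 31560 + 22323 + 94210 + 8366 = 227423.
Divide by N: 227423 / 36879 = 6.167... → 6.2.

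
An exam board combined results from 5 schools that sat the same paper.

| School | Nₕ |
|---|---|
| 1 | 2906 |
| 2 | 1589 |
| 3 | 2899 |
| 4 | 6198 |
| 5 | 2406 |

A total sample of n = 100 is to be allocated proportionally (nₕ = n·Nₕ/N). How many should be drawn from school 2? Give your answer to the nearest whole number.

N = 2906 + 1589 + 2899 + 6198 + 2406 = 15998.
n_2 = 100·1589/15998 = 9.932... → 10.

10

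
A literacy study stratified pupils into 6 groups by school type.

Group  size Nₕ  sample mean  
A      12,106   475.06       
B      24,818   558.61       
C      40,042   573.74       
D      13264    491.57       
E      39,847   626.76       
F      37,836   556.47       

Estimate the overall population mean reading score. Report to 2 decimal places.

566.59

x̄_st = (Σ Nₕx̄ₕ) / (Σ Nₕ) = (12106·475.06 + 24818·558.61 + 40042·573.74 + 13264·491.57 + 39847·626.76 + 37836·556.47) / 167913
= 95137645.54 / 167913 = 566.5889... → 566.59.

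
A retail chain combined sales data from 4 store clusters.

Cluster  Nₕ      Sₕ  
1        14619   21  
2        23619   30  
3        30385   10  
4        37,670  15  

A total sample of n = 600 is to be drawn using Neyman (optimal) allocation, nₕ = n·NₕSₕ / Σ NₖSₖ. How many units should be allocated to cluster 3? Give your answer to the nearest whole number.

Σ NₕSₕ = 14619·21 + 23619·30 + 30385·10 + 37670·15 = 1884469.
Share for 3: 303850/1884469 = 0.16124.
n_3 = 600 × 0.16124 = 96.743... → 97.

97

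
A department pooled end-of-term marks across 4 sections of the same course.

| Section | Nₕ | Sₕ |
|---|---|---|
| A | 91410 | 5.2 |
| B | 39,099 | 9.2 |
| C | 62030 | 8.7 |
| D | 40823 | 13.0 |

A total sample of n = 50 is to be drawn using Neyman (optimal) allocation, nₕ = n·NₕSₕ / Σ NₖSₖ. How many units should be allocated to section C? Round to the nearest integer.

14

A: NₕSₕ = 91410·5.2 = 475332
B: NₕSₕ = 39099·9.2 = 359710.8
C: NₕSₕ = 62030·8.7 = 539661
D: NₕSₕ = 40823·13.0 = 530699
Σ NₕSₕ = 1905402.8.
n_C = 50·539661/1905402.8 = 14.161... → 14.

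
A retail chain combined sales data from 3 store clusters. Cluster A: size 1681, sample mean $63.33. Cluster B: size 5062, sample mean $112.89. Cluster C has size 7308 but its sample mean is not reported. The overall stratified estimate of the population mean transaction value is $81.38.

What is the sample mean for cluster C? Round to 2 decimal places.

63.71

N = 1681 + 5062 + 7308 = 14051.
Overall total = μ·N = 81.38·14051 = 1143470.38.
Subtract the known strata: 1681·63.33 + 5062·112.89 = 677906.91.
Remaining total for cluster C: 1143470.38 − 677906.91 = 465563.47.
Divide by its size: 465563.47 / 7308 = 63.7060... → 63.71.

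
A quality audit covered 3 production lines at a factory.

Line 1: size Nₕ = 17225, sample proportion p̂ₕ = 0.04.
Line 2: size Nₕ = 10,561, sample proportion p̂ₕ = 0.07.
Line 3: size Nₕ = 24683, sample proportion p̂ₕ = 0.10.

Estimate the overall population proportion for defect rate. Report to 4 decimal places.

Wₕ = Nₕ/N with N = 52469: 0.3283, 0.2013, 0.4704.
p̂_st = 0.3283·0.04 + 0.2013·0.07 + 0.4704·0.10 ≈ 0.074264... → 0.0743.

0.0743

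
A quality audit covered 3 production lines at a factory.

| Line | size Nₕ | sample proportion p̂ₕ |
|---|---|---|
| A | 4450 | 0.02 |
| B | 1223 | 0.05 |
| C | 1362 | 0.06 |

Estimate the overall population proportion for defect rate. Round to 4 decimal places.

0.0330

Wₕ = Nₕ/N with N = 7035: 0.6326, 0.1738, 0.1936.
p̂_st = 0.6326·0.02 + 0.1738·0.05 + 0.1936·0.06 ≈ 0.032959... → 0.0330.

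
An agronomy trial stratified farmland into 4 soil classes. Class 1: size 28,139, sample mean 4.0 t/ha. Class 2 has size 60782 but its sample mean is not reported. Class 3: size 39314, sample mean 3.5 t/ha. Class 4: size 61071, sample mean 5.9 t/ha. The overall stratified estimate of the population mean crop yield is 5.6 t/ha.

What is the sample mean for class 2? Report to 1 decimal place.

N = 28139 + 60782 + 39314 + 61071 = 189306.
Overall total = μ·N = 5.6·189306 = 1060113.6.
Subtract the known strata: 28139·4.0 + 39314·3.5 + 61071·5.9 = 610473.9.
Remaining total for class 2: 1060113.6 − 610473.9 = 449639.7.
Divide by its size: 449639.7 / 60782 = 7.398... → 7.4.

7.4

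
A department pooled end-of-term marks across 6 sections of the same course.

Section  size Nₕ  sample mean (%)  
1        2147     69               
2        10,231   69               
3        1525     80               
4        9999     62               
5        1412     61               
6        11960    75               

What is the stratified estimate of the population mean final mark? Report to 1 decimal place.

69.2

N = 2147 + 10231 + 1525 + 9999 + 1412 + 11960 = 37274.
The stratified mean weights each stratum mean by its population share Nₕ/N.
Σ Nₕx̄ₕ = 2147·69 + 10231·69 + 1525·80 + 9999·62 + 1412·61 + 11960·75 = 148143 + 705939 + 122000 + 619938 + 86132 + 897000 = 2579152.
Divide by N: 2579152 / 37274 = 69.194... → 69.2.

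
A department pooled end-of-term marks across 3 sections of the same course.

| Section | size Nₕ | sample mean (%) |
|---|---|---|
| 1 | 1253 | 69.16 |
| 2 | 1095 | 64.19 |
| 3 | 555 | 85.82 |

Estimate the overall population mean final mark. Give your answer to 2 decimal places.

x̄_st = (Σ Nₕx̄ₕ) / (Σ Nₕ) = (1253·69.16 + 1095·64.19 + 555·85.82) / 2903
= 204575.63 / 2903 = 70.4704... → 70.47.

70.47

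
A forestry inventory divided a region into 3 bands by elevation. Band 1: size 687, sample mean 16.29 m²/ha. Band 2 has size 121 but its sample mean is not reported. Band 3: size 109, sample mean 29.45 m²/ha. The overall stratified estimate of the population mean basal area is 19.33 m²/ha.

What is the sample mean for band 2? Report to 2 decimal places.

27.47

N = 687 + 121 + 109 = 917.
Overall total = μ·N = 19.33·917 = 17725.61.
Subtract the known strata: 687·16.29 + 109·29.45 = 14401.28.
Remaining total for band 2: 17725.61 − 14401.28 = 3324.33.
Divide by its size: 3324.33 / 121 = 27.4738... → 27.47.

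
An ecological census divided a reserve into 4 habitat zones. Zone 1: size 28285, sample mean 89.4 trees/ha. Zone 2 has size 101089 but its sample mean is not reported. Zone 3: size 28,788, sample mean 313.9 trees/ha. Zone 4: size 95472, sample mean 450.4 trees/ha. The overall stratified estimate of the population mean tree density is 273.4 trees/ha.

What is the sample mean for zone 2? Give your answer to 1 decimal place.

146.2

N = 28285 + 101089 + 28788 + 95472 = 253634.
Overall total = μ·N = 273.4·253634 = 69343535.6.
Subtract the known strata: 28285·89.4 + 28788·313.9 + 95472·450.4 = 54565821.
Remaining total for zone 2: 69343535.6 − 54565821 = 14777714.6.
Divide by its size: 14777714.6 / 101089 = 146.185... → 146.2.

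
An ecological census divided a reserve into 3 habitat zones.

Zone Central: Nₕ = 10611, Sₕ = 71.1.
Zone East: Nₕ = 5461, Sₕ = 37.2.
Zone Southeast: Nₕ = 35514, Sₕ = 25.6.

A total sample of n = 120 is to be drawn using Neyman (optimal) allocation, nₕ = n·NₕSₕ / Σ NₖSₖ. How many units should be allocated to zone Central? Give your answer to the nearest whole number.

Central: NₕSₕ = 10611·71.1 = 754442.1
East: NₕSₕ = 5461·37.2 = 203149.2
Southeast: NₕSₕ = 35514·25.6 = 909158.4
Σ NₕSₕ = 1866749.7.
n_Central = 120·754442.1/1866749.7 = 48.498... → 48.

48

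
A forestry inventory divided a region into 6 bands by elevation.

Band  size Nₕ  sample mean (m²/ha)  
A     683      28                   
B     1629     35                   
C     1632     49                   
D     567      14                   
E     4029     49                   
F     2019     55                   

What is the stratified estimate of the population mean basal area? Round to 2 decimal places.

44.75

N = 683 + 1629 + 1632 + 567 + 4029 + 2019 = 10559.
Weight each subgroup mean by Nₕ/N and sum.
Σ Nₕx̄ₕ = 683·28 + 1629·35 + 1632·49 + 567·14 + 4029·49 + 2019·55 = 19124 + 57015 + 79968 + 7938 + 197421 + 111045 = 472511.
Divide by N: 472511 / 10559 = 44.7496... → 44.75.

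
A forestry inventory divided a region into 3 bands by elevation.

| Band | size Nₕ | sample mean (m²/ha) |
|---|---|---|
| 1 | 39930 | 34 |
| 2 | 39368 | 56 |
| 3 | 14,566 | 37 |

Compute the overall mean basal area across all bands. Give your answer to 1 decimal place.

43.7

N = 39930 + 39368 + 14566 = 93864.
Weight each subgroup mean by Nₕ/N and sum.
Σ Nₕx̄ₕ = 39930·34 + 39368·56 + 14566·37 = 1357620 + 2204608 + 538942 = 4101170.
Divide by N: 4101170 / 93864 = 43.693... → 43.7.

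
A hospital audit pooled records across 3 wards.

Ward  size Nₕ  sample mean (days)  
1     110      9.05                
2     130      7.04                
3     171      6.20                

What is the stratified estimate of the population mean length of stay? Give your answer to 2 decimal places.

N = 411; weights Wₕ = Nₕ/N = (0.2676, 0.3163, 0.4161).
x̄_st = Σ Wₕ·x̄ₕ = 0.2676·9.05 + 0.3163·7.04 + 0.4161·6.20 ≈ 7.2285...
→ 7.23.

7.23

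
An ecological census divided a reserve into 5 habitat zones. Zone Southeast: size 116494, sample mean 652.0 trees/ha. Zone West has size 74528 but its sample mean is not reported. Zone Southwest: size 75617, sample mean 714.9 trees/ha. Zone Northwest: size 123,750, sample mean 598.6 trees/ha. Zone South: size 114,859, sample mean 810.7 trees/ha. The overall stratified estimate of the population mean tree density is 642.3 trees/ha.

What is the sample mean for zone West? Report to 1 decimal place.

366.5

Σ Nₕx̄ₕ = N·μ, so 74528·x̄_West = 505248·642.3 − (116494·652.0 + 75617·714.9 + 123750·598.6 + 114859·810.7).
= 324520790.4 − 297205622.6 = 27315167.8.
x̄_West = 27315167.8 / 74528 = 366.509... → 366.5.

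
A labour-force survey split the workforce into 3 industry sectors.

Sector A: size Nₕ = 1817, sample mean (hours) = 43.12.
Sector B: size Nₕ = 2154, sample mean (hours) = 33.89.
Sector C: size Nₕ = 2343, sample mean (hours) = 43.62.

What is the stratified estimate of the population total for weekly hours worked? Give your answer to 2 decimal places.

253549.76

Population total = Σ Nₕ·x̄ₕ (each stratum's size times its mean).
1817·43.12 + 2154·33.89 + 2343·43.62 = 78349.04 + 72999.06 + 102201.66 = 253549.76.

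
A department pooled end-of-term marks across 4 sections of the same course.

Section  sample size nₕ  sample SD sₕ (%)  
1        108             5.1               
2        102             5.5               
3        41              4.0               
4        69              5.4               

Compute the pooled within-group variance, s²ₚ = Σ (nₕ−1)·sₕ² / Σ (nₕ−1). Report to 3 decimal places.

1: (108−1)·5.1² = 107·26.01 = 2783.07
2: (102−1)·5.5² = 101·30.25 = 3055.25
3: (41−1)·4.0² = 40·16 = 640
4: (69−1)·5.4² = 68·29.16 = 1982.88
Numerator = 8461.2; denominator = Σ(nₕ−1) = 316.
s²ₚ = 8461.2/316 = 26.77595... → 26.776.

26.776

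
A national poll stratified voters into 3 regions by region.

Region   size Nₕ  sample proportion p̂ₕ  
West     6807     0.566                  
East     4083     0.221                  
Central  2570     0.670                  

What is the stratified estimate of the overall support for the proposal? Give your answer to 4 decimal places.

0.4812

Wₕ = Nₕ/N with N = 13460: 0.5057, 0.3033, 0.1909.
p̂_st = 0.5057·0.566 + 0.3033·0.221 + 0.1909·0.670 ≈ 0.481204... → 0.4812.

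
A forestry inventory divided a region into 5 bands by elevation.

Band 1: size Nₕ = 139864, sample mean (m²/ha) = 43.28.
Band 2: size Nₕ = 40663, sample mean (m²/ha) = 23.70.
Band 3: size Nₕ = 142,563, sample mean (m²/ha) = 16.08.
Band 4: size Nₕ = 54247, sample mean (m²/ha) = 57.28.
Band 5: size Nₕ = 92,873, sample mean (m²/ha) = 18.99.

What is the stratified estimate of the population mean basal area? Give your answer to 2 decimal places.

30.16

N = 139864 + 40663 + 142563 + 54247 + 92873 = 470210.
The stratified mean weights each stratum mean by its population share Nₕ/N.
Σ Nₕx̄ₕ = 139864·43.28 + 40663·23.70 + 142563·16.08 + 54247·57.28 + 92873·18.99 = 6053313.92 + 963713.1 + 2292413.04 + 3107268.16 + 1763658.27 = 14180366.49.
Divide by N: 14180366.49 / 470210 = 30.1575... → 30.16.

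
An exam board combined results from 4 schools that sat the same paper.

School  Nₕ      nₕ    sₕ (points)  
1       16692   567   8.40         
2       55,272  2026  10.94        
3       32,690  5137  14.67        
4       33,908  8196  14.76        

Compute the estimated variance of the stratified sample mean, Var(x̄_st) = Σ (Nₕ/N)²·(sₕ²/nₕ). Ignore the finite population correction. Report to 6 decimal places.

N = 138562. Term for each stratum: Wₕ²sₕ²/nₕ.
Var(x̄_st) = 0.001805943 + 0.009399771 + 0.002331805 + 0.001591794 = 0.015129313 → 0.015129.

0.015129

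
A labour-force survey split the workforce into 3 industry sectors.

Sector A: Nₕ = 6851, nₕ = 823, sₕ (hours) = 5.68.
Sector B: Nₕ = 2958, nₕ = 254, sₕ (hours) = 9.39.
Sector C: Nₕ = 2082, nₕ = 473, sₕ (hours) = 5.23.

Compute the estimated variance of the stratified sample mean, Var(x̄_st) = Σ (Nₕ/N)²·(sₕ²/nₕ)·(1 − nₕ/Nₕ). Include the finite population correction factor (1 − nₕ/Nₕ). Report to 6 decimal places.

N = 11891. Term for each stratum: Wₕ²sₕ²/nₕ·(1−nₕ/Nₕ).
Var(x̄_st) = 0.011449520 + 0.019636567 + 0.001370068 = 0.032456156 → 0.032456.

0.032456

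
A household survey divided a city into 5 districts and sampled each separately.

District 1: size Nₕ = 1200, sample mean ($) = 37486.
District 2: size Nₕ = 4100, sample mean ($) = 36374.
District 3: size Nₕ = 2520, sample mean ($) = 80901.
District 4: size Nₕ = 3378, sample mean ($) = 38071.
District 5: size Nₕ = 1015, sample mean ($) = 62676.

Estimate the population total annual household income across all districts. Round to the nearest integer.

590207098

Estimate total by summing Nₕ·x̄ₕ over strata.
1200·37486 + 4100·36374 + 2520·80901 + 3378·38071 + 1015·62676 = 44983200 + 149133400 + 203870520 + 128603838 + 63616140 = 590207098.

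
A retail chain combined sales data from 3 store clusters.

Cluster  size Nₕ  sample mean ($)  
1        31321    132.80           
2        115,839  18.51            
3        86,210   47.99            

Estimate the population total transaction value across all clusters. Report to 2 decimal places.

10440826.59

1: 31321·132.80 = 4159428.8
2: 115839·18.51 = 2144179.89
3: 86210·47.99 = 4137217.9
τ̂ = Σ Nₕx̄ₕ = 10440826.59.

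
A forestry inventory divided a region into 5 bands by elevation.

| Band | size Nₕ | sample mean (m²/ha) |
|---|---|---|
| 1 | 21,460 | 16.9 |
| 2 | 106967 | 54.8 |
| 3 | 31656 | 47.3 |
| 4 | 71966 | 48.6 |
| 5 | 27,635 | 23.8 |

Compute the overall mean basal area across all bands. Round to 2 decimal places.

45.74

N = 259684; weights Wₕ = Nₕ/N = (0.0826, 0.4119, 0.1219, 0.2771, 0.1064).
x̄_st = Σ Wₕ·x̄ₕ = 0.0826·16.9 + 0.4119·54.8 + 0.1219·47.3 + 0.2771·48.6 + 0.1064·23.8 ≈ 45.7366...
→ 45.74.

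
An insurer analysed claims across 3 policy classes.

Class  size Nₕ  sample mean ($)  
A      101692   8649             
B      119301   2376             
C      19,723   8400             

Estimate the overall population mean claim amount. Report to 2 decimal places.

N = 240716; weights Wₕ = Nₕ/N = (0.4225, 0.4956, 0.0819).
x̄_st = Σ Wₕ·x̄ₕ = 0.4225·8649 + 0.4956·2376 + 0.0819·8400 ≈ 5519.6434...
→ 5519.64.

5519.64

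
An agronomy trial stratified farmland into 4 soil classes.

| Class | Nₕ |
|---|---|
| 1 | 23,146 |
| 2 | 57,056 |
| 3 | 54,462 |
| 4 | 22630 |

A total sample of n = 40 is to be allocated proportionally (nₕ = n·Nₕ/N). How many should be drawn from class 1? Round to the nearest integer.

6

N = 23146 + 57056 + 54462 + 22630 = 157294.
n_1 = 40·23146/157294 = 5.886... → 6.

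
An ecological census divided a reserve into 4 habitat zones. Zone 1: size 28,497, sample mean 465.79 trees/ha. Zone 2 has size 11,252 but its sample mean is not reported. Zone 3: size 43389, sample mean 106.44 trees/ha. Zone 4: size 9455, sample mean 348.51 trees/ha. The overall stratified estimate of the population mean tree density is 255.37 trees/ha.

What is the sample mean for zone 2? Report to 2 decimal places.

N = 28497 + 11252 + 43389 + 9455 = 92593.
Overall total = μ·N = 255.37·92593 = 23645474.41.
Subtract the known strata: 28497·465.79 + 43389·106.44 + 9455·348.51 = 21187104.84.
Remaining total for zone 2: 23645474.41 − 21187104.84 = 2458369.57.
Divide by its size: 2458369.57 / 11252 = 218.4829... → 218.48.

218.48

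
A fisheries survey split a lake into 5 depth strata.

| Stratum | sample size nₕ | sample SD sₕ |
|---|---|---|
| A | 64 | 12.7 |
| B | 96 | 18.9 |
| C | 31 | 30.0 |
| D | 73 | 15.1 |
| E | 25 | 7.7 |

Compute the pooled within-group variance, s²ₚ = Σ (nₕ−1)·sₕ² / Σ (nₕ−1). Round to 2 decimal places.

Degrees of freedom: 63 + 95 + 30 + 72 + 24 = 284.
Σ(nₕ−1)sₕ² = 63·161.29 + 95·357.21 + 30·900 + 72·228.01 + 24·59.29 = 88935.9.
s²ₚ = 88935.9 / 284 = 313.1546... → 313.15.

313.15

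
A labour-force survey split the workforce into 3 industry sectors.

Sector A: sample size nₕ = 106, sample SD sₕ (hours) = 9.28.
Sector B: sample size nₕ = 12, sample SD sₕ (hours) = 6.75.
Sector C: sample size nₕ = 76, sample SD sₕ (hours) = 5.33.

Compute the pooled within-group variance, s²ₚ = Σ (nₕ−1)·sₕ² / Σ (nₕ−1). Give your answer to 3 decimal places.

Degrees of freedom: 105 + 11 + 75 = 191.
Σ(nₕ−1)sₕ² = 105·86.1184 + 11·45.5625 + 75·28.4089 = 11674.287.
s²ₚ = 11674.287 / 191 = 61.12192... → 61.122.

61.122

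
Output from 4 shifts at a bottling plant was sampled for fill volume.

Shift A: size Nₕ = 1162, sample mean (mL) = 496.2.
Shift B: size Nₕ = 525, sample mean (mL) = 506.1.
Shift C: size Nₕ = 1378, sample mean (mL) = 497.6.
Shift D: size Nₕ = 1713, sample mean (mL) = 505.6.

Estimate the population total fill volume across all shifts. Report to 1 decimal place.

Estimate total by summing Nₕ·x̄ₕ over strata.
1162·496.2 + 525·506.1 + 1378·497.6 + 1713·505.6 = 576584.4 + 265702.5 + 685692.8 + 866092.8 = 2394072.5.

2394072.5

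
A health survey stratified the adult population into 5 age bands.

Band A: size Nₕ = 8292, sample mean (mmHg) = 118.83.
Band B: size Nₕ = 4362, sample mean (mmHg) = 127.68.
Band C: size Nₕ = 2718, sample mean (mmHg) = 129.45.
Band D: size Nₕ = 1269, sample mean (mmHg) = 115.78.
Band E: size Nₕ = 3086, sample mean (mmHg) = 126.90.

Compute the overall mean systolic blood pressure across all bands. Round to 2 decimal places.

123.32

N = 8292 + 4362 + 2718 + 1269 + 3086 = 19727.
The stratified mean weights each stratum mean by its population share Nₕ/N.
Σ Nₕx̄ₕ = 8292·118.83 + 4362·127.68 + 2718·129.45 + 1269·115.78 + 3086·126.90 = 985338.36 + 556940.16 + 351845.1 + 146924.82 + 391613.4 = 2432661.84.
Divide by N: 2432661.84 / 19727 = 123.3164... → 123.32.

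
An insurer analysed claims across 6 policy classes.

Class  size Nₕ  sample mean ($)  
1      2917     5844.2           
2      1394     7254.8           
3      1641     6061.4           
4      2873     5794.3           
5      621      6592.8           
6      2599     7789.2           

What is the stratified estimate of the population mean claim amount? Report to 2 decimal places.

6483.42

N = 12045; weights Wₕ = Nₕ/N = (0.2422, 0.1157, 0.1362, 0.2385, 0.0516, 0.2158).
x̄_st = Σ Wₕ·x̄ₕ = 0.2422·5844.2 + 0.1157·7254.8 + 0.1362·6061.4 + 0.2385·5794.3 + 0.0516·6592.8 + 0.2158·7789.2 ≈ 6483.4175...
→ 6483.42.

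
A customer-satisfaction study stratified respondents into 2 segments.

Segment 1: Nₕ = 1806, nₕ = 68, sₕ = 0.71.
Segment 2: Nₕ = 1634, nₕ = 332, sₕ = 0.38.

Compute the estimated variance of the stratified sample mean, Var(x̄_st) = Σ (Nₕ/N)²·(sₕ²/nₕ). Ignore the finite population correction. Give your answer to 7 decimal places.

0.0021414

N = 3440. Term for each stratum: Wₕ²sₕ²/nₕ.
Var(x̄_st) = 0.0020432730 + 0.0000981333 = 0.0021414063 → 0.0021414.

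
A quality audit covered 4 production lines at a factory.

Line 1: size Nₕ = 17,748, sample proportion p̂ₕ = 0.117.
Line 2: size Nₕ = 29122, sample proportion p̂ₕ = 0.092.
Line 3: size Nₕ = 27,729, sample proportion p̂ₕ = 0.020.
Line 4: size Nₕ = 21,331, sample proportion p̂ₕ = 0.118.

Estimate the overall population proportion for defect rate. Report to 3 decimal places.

Wₕ = Nₕ/N with N = 95930: 0.1850, 0.3036, 0.2891, 0.2224.
p̂_st = 0.1850·0.117 + 0.3036·0.092 + 0.2891·0.020 + 0.2224·0.118 ≈ 0.08159... → 0.082.

0.082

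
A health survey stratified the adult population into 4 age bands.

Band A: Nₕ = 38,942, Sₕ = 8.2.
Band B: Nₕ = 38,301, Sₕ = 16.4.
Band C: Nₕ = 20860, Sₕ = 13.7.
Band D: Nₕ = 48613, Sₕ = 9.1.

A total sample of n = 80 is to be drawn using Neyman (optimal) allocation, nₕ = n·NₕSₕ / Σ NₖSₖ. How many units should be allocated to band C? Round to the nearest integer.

14

A: NₕSₕ = 38942·8.2 = 319324.4
B: NₕSₕ = 38301·16.4 = 628136.4
C: NₕSₕ = 20860·13.7 = 285782
D: NₕSₕ = 48613·9.1 = 442378.3
Σ NₕSₕ = 1675621.1.
n_C = 80·285782/1675621.1 = 13.644... → 14.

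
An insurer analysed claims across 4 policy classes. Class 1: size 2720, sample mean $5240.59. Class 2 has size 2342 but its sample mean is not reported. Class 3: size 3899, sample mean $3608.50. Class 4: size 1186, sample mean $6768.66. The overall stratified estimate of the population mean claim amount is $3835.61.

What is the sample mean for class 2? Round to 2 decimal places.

1096.65

Σ Nₕx̄ₕ = N·μ, so 2342·x̄_2 = 10147·3835.61 − (2720·5240.59 + 3899·3608.50 + 1186·6768.66).
= 38919934.67 − 36351577.06 = 2568357.61.
x̄_2 = 2568357.61 / 2342 = 1096.6514... → 1096.65.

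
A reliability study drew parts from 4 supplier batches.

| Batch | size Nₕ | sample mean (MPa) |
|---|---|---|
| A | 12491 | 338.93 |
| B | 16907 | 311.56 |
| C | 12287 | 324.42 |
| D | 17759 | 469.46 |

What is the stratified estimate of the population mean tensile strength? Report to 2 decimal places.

367.14

N = 12491 + 16907 + 12287 + 17759 = 59444.
The stratified mean weights each stratum mean by its population share Nₕ/N.
Σ Nₕx̄ₕ = 12491·338.93 + 16907·311.56 + 12287·324.42 + 17759·469.46 = 4233574.63 + 5267544.92 + 3986148.54 + 8337140.14 = 21824408.23.
Divide by N: 21824408.23 / 59444 = 367.1423... → 367.14.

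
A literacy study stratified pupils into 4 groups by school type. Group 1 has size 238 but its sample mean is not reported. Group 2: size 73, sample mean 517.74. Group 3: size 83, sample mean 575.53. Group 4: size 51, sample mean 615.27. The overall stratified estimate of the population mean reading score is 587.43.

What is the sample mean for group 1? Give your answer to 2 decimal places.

606.99

N = 238 + 73 + 83 + 51 = 445.
Overall total = μ·N = 587.43·445 = 261406.35.
Subtract the known strata: 73·517.74 + 83·575.53 + 51·615.27 = 116942.78.
Remaining total for group 1: 261406.35 − 116942.78 = 144463.57.
Divide by its size: 144463.57 / 238 = 606.9898... → 606.99.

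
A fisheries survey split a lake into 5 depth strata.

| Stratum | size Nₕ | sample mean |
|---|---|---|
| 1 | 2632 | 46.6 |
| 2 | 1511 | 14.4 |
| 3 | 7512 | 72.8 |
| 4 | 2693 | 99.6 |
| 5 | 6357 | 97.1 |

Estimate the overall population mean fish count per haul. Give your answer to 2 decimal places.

76.15

N = 2632 + 1511 + 7512 + 2693 + 6357 = 20705.
Weight each subgroup mean by Nₕ/N and sum.
Σ Nₕx̄ₕ = 2632·46.6 + 1511·14.4 + 7512·72.8 + 2693·99.6 + 6357·97.1 = 122651.2 + 21758.4 + 546873.6 + 268222.8 + 617264.7 = 1576770.7.
Divide by N: 1576770.7 / 20705 = 76.1541... → 76.15.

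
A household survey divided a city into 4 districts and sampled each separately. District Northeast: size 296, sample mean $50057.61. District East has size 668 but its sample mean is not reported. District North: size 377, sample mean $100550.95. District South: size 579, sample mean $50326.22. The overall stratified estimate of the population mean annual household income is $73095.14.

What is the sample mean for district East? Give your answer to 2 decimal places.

N = 296 + 668 + 377 + 579 = 1920.
Overall total = μ·N = 73095.14·1920 = 140342668.8.
Subtract the known strata: 296·50057.61 + 377·100550.95 + 579·50326.22 = 81863642.09.
Remaining total for district East: 140342668.8 − 81863642.09 = 58479026.71.
Divide by its size: 58479026.71 / 668 = 87543.4532... → 87543.45.

87543.45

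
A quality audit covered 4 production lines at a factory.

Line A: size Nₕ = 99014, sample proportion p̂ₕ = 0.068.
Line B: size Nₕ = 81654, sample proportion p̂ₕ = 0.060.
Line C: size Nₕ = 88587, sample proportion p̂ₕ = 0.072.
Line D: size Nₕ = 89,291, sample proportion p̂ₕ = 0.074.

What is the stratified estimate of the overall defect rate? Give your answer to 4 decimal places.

0.0687

N = 99014 + 81654 + 88587 + 89291 = 358546.
Overall proportion = Σ (Nₕ/N)·p̂ₕ.
Σ Nₕp̂ₕ = 6732.952 + 4899.24 + 6378.264 + 6607.534 = 24617.99.
24617.99 / 358546 = 0.068661... → 0.0687.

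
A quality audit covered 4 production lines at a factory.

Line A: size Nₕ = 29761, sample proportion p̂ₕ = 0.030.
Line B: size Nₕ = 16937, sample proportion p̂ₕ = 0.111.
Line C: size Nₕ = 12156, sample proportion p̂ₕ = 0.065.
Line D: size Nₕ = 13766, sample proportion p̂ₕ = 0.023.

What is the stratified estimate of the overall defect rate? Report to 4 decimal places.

0.0534

N = 29761 + 16937 + 12156 + 13766 = 72620.
Overall proportion = Σ (Nₕ/N)·p̂ₕ.
Σ Nₕp̂ₕ = 892.83 + 1880.007 + 790.14 + 316.618 = 3879.595.
3879.595 / 72620 = 0.053423... → 0.0534.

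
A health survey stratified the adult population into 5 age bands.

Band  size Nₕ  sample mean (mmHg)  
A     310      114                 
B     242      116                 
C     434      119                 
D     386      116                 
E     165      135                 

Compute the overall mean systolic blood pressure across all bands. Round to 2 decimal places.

118.48

x̄_st = (Σ Nₕx̄ₕ) / (Σ Nₕ) = (310·114 + 242·116 + 434·119 + 386·116 + 165·135) / 1537
= 182109 / 1537 = 118.4834... → 118.48.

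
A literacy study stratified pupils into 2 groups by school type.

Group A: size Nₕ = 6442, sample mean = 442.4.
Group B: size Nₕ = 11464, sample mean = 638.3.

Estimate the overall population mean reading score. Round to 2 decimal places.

567.82

x̄_st = (Σ Nₕx̄ₕ) / (Σ Nₕ) = (6442·442.4 + 11464·638.3) / 17906
= 10167412 / 17906 = 567.8215... → 567.82.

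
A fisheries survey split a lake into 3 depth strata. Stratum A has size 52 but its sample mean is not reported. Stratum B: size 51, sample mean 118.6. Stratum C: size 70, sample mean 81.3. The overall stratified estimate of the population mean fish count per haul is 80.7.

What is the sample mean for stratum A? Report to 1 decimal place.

Σ Nₕx̄ₕ = N·μ, so 52·x̄_A = 173·80.7 − (51·118.6 + 70·81.3).
= 13961.1 − 11739.6 = 2221.5.
x̄_A = 2221.5 / 52 = 42.721... → 42.7.

42.7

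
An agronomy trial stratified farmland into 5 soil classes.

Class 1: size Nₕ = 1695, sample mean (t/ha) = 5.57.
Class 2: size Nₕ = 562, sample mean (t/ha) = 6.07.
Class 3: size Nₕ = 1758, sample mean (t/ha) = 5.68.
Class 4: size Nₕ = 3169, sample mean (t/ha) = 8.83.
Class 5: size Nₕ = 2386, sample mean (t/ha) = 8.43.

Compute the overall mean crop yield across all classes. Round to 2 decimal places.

N = 1695 + 562 + 1758 + 3169 + 2386 = 9570.
Weight each subgroup mean by Nₕ/N and sum.
Σ Nₕx̄ₕ = 1695·5.57 + 562·6.07 + 1758·5.68 + 3169·8.83 + 2386·8.43 = 9441.15 + 3411.34 + 9985.44 + 27982.27 + 20113.98 = 70934.18.
Divide by N: 70934.18 / 9570 = 7.4121... → 7.41.

7.41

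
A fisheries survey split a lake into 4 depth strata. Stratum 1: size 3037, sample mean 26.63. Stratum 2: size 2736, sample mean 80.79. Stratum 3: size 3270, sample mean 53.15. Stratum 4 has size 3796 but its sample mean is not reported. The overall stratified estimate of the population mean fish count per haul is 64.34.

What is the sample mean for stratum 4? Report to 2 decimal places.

Σ Nₕx̄ₕ = N·μ, so 3796·x̄_4 = 12839·64.34 − (3037·26.63 + 2736·80.79 + 3270·53.15).
= 826061.26 − 475717.25 = 350344.01.
x̄_4 = 350344.01 / 3796 = 92.2929... → 92.29.

92.29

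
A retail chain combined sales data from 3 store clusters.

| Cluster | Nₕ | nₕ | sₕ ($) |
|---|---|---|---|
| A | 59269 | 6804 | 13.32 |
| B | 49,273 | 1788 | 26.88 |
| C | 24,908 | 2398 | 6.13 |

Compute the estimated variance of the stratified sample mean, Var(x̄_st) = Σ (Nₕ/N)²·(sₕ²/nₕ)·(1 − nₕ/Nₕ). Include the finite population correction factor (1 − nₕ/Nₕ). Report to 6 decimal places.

N = 133450; Wₕ = Nₕ/N.
cluster A: (59269/133450)²·13.32²/6804·(1 − 6804/59269) = 0.004553069
cluster B: (49273/133450)²·26.88²/1788·(1 − 1788/49273) = 0.053090804
cluster C: (24908/133450)²·6.13²/2398·(1 − 2398/24908) = 0.000493343
Sum = 0.058137217 → 0.058137.

0.058137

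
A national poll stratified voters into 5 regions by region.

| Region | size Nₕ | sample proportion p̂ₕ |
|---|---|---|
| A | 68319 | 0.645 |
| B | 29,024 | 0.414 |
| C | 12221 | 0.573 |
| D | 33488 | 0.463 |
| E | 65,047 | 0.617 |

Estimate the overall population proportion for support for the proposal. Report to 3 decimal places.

Wₕ = Nₕ/N with N = 208099: 0.3283, 0.1395, 0.0587, 0.1609, 0.3126.
p̂_st = 0.3283·0.645 + 0.1395·0.414 + 0.0587·0.573 + 0.1609·0.463 + 0.3126·0.617 ≈ 0.57051... → 0.571.

0.571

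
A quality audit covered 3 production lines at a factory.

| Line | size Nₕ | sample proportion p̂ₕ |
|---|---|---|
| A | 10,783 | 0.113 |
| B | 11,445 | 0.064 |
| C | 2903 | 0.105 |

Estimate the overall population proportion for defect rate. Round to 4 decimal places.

0.0898

Wₕ = Nₕ/N with N = 25131: 0.4291, 0.4554, 0.1155.
p̂_st = 0.4291·0.113 + 0.4554·0.064 + 0.1155·0.105 ≈ 0.089761... → 0.0898.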